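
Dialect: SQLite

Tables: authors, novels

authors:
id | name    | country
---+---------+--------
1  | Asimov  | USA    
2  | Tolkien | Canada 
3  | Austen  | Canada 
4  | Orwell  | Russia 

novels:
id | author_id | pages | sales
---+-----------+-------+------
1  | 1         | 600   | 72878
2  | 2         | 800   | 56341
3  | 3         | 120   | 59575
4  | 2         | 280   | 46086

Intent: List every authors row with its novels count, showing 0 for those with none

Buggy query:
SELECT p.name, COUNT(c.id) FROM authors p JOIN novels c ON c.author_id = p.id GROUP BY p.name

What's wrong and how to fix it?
Bug: An inner join excludes parents with zero children

Fix: Switch to LEFT JOIN to retain unmatched parent rows

Corrected query:
SELECT p.name, COUNT(c.id) FROM authors p LEFT JOIN novels c ON c.author_id = p.id GROUP BY p.name

Result:
name    | COUNT(c.id)
--------+------------
Asimov  | 1          
Austen  | 1          
Orwell  | 0          
Tolkien | 2          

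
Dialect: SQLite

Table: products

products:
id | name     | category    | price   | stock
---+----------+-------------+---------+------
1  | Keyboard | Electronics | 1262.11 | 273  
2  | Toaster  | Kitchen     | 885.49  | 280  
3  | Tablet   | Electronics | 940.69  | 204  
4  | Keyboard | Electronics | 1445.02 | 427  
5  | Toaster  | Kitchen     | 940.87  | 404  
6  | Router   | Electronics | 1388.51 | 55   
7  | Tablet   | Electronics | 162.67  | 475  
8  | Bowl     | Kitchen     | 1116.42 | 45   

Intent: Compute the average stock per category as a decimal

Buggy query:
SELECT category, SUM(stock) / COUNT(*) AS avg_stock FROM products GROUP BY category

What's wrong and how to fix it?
Bug: SUM(stock) and COUNT(*) are both integers; the division truncates the fractional part

Fix: Cast one side to REAL so the division keeps the fractional part

Corrected query:
SELECT category, SUM(stock) * 1.0 / COUNT(*) AS avg_stock FROM products GROUP BY category

Result:
category    | avg_stock
------------+----------
Electronics | 286.8    
Kitchen     | 243      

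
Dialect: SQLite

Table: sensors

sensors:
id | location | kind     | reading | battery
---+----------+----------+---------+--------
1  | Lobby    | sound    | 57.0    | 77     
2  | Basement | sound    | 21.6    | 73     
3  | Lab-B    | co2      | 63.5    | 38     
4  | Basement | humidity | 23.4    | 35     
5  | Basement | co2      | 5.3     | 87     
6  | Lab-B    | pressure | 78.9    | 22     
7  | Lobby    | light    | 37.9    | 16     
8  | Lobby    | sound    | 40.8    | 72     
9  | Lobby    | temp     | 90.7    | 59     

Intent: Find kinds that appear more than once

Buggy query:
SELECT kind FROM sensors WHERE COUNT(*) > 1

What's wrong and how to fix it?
Bug: WHERE can't reference COUNT(*); aggregates are computed after WHERE

Fix: GROUP BY kind, then filter groups with HAVING COUNT(*) > 1

Corrected query:
SELECT kind FROM sensors GROUP BY kind HAVING COUNT(*) > 1

Result:
kind 
-----
co2  
sound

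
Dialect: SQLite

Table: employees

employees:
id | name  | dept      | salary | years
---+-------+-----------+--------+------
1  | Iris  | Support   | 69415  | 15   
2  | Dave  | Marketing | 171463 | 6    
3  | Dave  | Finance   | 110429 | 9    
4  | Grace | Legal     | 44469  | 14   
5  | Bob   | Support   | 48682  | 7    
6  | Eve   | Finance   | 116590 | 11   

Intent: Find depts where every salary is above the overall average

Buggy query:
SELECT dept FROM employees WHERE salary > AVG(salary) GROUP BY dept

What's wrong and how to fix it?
Bug: WHERE evaluates per row before aggregation, so AVG() is unavailable

Fix: Use a subquery for AVG and a HAVING MIN(...) filter so the condition holds for every row in the group

Corrected query:
SELECT dept FROM employees GROUP BY dept HAVING MIN(salary) > (SELECT AVG(salary) FROM employees)

Result:
dept     
---------
Finance  
Marketing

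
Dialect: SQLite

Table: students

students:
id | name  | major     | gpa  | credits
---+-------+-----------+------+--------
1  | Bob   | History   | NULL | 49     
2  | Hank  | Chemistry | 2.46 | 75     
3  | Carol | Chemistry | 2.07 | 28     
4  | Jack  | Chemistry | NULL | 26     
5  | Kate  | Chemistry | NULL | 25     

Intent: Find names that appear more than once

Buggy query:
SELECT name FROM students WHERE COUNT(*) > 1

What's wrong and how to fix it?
Bug: WHERE can't reference COUNT(*); aggregates are computed after WHERE

Fix: Group first, then use HAVING for the count condition

Corrected query:
SELECT name FROM students GROUP BY name HAVING COUNT(*) > 1

Result:
(no rows)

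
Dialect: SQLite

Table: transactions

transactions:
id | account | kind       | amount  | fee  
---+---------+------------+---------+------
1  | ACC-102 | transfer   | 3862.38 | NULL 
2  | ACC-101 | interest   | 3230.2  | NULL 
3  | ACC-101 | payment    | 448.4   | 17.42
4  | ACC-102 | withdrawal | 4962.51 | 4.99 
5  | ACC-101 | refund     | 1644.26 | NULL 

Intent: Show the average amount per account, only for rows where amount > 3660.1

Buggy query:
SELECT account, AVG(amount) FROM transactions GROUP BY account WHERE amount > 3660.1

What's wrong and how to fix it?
Bug: Row-level WHERE must come before GROUP BY in the clause order

Fix: Move the WHERE clause before GROUP BY

Corrected query:
SELECT account, AVG(amount) FROM transactions WHERE amount > 3660.1 GROUP BY account

Result:
account | AVG(amount)
--------+------------
ACC-102 | 4412.445   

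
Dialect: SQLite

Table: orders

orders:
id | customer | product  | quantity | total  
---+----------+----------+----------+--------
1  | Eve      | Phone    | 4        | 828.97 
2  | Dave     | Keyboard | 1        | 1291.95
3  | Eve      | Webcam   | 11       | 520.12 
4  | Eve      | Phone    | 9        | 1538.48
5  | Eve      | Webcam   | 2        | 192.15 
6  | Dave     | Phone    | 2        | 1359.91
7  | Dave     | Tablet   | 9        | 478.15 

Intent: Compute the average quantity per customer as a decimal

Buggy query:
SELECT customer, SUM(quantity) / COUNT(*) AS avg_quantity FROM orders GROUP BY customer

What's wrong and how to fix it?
Bug: Both operands are integers, so '/' performs integer division and truncates

Fix: Multiply by 1.0 (or CAST to REAL) to force floating-point division

Corrected query:
SELECT customer, SUM(quantity) * 1.0 / COUNT(*) AS avg_quantity FROM orders GROUP BY customer

Result:
customer | avg_quantity
---------+-------------
Dave     | 4           
Eve      | 6.5         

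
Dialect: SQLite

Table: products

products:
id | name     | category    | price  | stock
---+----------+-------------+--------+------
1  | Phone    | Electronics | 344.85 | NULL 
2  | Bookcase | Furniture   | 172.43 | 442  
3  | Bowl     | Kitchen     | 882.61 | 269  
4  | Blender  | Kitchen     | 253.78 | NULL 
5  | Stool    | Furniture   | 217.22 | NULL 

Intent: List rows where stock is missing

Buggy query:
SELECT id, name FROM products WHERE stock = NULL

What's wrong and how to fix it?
Bug: '= NULL' is always unknown in SQL three-valued logic, so no rows match

Fix: Use IS NULL to test for NULL

Corrected query:
SELECT id, name FROM products WHERE stock IS NULL

Result:
id | name   
---+--------
1  | Phone  
4  | Blender
5  | Stool  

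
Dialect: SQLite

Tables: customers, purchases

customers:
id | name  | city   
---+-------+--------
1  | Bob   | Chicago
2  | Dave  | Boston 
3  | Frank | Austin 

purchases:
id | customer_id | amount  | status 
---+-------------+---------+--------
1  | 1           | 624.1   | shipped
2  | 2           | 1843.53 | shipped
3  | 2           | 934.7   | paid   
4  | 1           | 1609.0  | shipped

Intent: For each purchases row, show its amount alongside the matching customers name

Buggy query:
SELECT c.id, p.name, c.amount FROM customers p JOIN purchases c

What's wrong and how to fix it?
Bug: JOIN with no ON clause produces a cartesian product; every purchases row pairs with every customers row

Fix: Add ON c.customer_id = p.id to the JOIN

Corrected query:
SELECT c.id, p.name, c.amount FROM customers p JOIN purchases c ON c.customer_id = p.id

Result:
id | name | amount 
---+------+--------
1  | Bob  | 624.1  
2  | Dave | 1843.53
3  | Dave | 934.7  
4  | Bob  | 1609   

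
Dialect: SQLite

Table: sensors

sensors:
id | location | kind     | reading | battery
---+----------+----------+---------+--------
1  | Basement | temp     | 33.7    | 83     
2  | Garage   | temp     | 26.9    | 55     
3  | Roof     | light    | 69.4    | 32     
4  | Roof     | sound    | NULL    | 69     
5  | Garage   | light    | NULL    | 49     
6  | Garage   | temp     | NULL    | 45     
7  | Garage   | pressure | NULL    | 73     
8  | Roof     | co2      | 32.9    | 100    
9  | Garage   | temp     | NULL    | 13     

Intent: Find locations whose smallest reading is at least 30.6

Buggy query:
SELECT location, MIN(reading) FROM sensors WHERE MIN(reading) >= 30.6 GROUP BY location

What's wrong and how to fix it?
Bug: MIN() in WHERE is a misuse of aggregate

Fix: Use HAVING for the per-group MIN condition

Corrected query:
SELECT location, MIN(reading) FROM sensors GROUP BY location HAVING MIN(reading) >= 30.6

Result:
location | MIN(reading)
---------+-------------
Basement | 33.7        
Roof     | 32.9        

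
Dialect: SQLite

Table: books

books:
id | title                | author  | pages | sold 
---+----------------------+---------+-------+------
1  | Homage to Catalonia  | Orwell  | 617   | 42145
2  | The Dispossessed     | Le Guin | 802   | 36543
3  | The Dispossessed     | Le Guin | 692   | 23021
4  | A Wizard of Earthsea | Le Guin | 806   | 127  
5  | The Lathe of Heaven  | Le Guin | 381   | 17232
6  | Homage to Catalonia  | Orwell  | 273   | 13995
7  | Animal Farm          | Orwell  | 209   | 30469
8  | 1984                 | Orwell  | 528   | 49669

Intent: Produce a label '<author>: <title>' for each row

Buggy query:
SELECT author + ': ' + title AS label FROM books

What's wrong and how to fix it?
Bug: '+' is numeric addition; on text columns SQLite converts them to 0 instead of concatenating

Fix: Use the || operator for string concatenation

Corrected query:
SELECT author || ': ' || title AS label FROM books

Result:
label                        
-----------------------------
Orwell: Homage to Catalonia  
Le Guin: The Dispossessed    
Le Guin: The Dispossessed    
Le Guin: A Wizard of Earthsea
Le Guin: The Lathe of Heaven 
Orwell: Homage to Catalonia  
Orwell: Animal Farm          
Orwell: 1984                 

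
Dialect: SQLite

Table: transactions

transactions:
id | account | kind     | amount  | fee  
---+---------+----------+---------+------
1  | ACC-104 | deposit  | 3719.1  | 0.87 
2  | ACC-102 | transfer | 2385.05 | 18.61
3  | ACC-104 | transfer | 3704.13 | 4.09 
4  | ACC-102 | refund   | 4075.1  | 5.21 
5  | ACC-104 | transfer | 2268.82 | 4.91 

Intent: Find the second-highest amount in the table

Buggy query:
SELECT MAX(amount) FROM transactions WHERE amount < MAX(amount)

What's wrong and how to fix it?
Bug: The inner MAX is an aggregate inside WHERE, which is not allowed

Fix: Put the inner MAX in a scalar subquery

Corrected query:
SELECT MAX(amount) FROM transactions WHERE amount < (SELECT MAX(amount) FROM transactions)

Result:
MAX(amount)
-----------
3719.1     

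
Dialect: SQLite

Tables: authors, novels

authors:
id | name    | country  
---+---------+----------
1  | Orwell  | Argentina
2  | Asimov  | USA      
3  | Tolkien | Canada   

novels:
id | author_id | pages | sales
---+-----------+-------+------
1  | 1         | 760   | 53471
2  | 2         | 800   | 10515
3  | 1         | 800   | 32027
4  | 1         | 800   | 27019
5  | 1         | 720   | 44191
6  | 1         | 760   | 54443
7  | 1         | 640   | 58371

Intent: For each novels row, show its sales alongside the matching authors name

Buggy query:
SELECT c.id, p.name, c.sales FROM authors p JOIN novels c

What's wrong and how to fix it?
Bug: JOIN with no ON clause produces a cartesian product; every novels row pairs with every authors row

Fix: Specify the join condition linking the foreign key to the parent id

Corrected query:
SELECT c.id, p.name, c.sales FROM authors p JOIN novels c ON c.author_id = p.id

Result:
id | name   | sales
---+--------+------
1  | Orwell | 53471
2  | Asimov | 10515
3  | Orwell | 32027
4  | Orwell | 27019
5  | Orwell | 44191
6  | Orwell | 54443
7  | Orwell | 58371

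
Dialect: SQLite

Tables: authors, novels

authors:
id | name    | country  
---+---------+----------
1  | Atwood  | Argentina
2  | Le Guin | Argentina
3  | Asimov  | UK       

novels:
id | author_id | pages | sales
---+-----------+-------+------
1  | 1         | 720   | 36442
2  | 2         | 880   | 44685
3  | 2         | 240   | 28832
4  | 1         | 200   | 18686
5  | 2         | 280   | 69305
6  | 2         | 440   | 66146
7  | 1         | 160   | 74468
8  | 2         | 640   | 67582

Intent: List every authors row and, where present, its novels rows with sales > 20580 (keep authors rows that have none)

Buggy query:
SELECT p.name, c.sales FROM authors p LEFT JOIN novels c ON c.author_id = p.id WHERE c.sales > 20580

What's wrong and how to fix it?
Bug: Filtering c.sales in WHERE discards the NULL rows produced by LEFT JOIN, turning it into an inner join

Fix: Put 'c.sales > 20580' in the JOIN's ON clause instead of WHERE

Corrected query:
SELECT p.name, c.sales FROM authors p LEFT JOIN novels c ON c.author_id = p.id AND c.sales > 20580

Result:
name    | sales
--------+------
Atwood  | 36442
Atwood  | 74468
Le Guin | 28832
Le Guin | 44685
Le Guin | 66146
Le Guin | 67582
Le Guin | 69305
Asimov  | NULL 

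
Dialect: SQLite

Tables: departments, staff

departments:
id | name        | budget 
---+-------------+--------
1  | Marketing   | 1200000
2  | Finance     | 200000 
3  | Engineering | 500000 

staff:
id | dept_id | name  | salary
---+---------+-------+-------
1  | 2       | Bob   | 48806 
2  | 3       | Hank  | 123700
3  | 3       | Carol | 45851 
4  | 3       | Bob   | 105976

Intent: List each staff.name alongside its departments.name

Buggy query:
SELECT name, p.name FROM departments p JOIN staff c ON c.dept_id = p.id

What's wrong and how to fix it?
Bug: Both tables have a 'name' column; the unqualified reference is ambiguous

Fix: Qualify the column with its table alias (c.name)

Corrected query:
SELECT c.name, p.name FROM departments p JOIN staff c ON c.dept_id = p.id

Result:
name  | name       
------+------------
Bob   | Finance    
Hank  | Engineering
Carol | Engineering
Bob   | Engineering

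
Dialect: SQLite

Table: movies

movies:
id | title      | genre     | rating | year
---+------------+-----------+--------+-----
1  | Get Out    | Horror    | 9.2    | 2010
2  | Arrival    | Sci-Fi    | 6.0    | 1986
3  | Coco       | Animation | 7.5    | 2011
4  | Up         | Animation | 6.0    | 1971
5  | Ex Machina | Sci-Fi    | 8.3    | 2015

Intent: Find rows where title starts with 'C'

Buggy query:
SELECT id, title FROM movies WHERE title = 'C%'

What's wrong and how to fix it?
Bug: '=' compares the literal string including the % character; pattern matching needs LIKE

Fix: Use LIKE for wildcard pattern matching

Corrected query:
SELECT id, title FROM movies WHERE title LIKE 'C%'

Result:
id | title
---+------
3  | Coco 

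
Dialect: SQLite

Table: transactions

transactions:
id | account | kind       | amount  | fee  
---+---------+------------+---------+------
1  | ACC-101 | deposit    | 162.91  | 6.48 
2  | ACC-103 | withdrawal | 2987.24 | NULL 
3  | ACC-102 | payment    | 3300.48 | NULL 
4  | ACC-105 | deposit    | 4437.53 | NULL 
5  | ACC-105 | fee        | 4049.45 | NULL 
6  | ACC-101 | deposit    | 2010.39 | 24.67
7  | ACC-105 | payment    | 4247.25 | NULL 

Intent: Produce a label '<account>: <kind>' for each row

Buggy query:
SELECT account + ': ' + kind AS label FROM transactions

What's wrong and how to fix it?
Bug: SQLite uses || for string concatenation; + coerces text to numbers (yielding 0)

Fix: Use the || operator for string concatenation

Corrected query:
SELECT account || ': ' || kind AS label FROM transactions

Result:
label              
-------------------
ACC-101: deposit   
ACC-103: withdrawal
ACC-102: payment   
ACC-105: deposit   
ACC-105: fee       
ACC-101: deposit   
ACC-105: payment   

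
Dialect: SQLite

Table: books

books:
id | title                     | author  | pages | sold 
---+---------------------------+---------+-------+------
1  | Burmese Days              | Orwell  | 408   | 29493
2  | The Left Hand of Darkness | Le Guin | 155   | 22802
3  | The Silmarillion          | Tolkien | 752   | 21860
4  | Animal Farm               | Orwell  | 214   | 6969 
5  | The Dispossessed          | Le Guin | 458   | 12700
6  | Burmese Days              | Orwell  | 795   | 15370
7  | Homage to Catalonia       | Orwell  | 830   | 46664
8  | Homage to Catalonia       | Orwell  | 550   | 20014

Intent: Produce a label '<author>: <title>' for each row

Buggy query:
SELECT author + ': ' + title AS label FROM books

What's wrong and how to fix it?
Bug: '+' is numeric addition; on text columns SQLite converts them to 0 instead of concatenating

Fix: Replace + with || to concatenate text

Corrected query:
SELECT author || ': ' || title AS label FROM books

Result:
label                             
----------------------------------
Orwell: Burmese Days              
Le Guin: The Left Hand of Darkness
Tolkien: The Silmarillion         
Orwell: Animal Farm               
Le Guin: The Dispossessed         
Orwell: Burmese Days              
Orwell: Homage to Catalonia       
Orwell: Homage to Catalonia       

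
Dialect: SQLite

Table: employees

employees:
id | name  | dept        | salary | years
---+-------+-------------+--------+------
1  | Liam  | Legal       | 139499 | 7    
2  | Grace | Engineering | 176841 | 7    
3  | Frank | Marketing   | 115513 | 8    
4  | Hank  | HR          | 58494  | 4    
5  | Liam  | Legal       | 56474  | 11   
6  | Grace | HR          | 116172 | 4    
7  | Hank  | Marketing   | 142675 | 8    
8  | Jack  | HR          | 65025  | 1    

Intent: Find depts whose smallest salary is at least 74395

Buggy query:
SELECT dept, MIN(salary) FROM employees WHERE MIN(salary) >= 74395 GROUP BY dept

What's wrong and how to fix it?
Bug: Aggregates like MIN are computed per group after WHERE runs

Fix: Replace WHERE with HAVING after the GROUP BY

Corrected query:
SELECT dept, MIN(salary) FROM employees GROUP BY dept HAVING MIN(salary) >= 74395

Result:
dept        | MIN(salary)
------------+------------
Engineering | 176841     
Marketing   | 115513     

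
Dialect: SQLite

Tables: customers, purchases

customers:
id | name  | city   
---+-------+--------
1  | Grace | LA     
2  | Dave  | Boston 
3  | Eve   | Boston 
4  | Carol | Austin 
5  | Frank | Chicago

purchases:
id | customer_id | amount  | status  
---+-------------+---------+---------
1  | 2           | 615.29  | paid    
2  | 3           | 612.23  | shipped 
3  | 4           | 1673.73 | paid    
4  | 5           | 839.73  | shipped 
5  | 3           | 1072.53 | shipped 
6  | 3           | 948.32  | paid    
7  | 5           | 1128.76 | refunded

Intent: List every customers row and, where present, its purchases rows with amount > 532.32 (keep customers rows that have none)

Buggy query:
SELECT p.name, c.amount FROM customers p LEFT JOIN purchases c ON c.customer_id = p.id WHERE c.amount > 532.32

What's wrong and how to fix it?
Bug: A WHERE condition on the right-hand table after LEFT JOIN drops unmatched parents

Fix: Move the right-table condition into the ON clause so unmatched parents are kept

Corrected query:
SELECT p.name, c.amount FROM customers p LEFT JOIN purchases c ON c.customer_id = p.id AND c.amount > 532.32

Result:
name  | amount 
------+--------
Grace | NULL   
Dave  | 615.29 
Eve   | 612.23 
Eve   | 948.32 
Eve   | 1072.53
Carol | 1673.73
Frank | 839.73 
Frank | 1128.76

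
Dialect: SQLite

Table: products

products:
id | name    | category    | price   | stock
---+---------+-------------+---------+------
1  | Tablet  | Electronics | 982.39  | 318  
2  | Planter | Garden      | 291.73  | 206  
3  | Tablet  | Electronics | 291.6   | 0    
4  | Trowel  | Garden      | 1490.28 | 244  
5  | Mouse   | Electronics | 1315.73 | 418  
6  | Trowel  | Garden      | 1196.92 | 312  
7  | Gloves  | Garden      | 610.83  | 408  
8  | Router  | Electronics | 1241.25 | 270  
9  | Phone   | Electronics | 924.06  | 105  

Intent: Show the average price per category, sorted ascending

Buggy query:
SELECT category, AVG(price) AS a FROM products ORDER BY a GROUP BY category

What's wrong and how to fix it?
Bug: ORDER BY appears before GROUP BY; SQL clause order requires GROUP BY first

Fix: Move ORDER BY to the end, after GROUP BY

Corrected query:
SELECT category, AVG(price) AS a FROM products GROUP BY category ORDER BY a

Result:
category    | a      
------------+--------
Garden      | 897.44 
Electronics | 951.006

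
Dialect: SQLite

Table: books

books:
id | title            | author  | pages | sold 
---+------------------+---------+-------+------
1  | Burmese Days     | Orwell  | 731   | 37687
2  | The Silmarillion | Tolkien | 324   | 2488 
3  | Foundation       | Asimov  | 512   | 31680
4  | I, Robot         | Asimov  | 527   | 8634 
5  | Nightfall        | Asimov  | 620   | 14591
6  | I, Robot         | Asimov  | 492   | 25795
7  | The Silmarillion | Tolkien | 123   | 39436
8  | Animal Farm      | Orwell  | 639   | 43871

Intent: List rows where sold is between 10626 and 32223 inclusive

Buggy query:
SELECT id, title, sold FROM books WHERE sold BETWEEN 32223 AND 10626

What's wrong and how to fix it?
Bug: The bounds are reversed; BETWEEN a AND b requires a <= b to match anything

Fix: Write BETWEEN 10626 AND 32223

Corrected query:
SELECT id, title, sold FROM books WHERE sold BETWEEN 10626 AND 32223

Result:
id | title      | sold 
---+------------+------
3  | Foundation | 31680
5  | Nightfall  | 14591
6  | I, Robot   | 25795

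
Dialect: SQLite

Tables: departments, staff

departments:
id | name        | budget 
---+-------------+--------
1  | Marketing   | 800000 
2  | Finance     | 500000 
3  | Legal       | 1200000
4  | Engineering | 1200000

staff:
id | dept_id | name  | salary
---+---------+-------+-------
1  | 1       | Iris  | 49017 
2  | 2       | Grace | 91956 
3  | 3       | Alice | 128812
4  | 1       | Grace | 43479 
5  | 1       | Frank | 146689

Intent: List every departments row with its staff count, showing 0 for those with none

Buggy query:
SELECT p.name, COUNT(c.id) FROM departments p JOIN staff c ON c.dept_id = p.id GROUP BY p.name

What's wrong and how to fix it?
Bug: An inner join excludes parents with zero children

Fix: Use LEFT JOIN so parents without children still appear (COUNT(c.id) gives 0)

Corrected query:
SELECT p.name, COUNT(c.id) FROM departments p LEFT JOIN staff c ON c.dept_id = p.id GROUP BY p.name

Result:
name        | COUNT(c.id)
------------+------------
Engineering | 0          
Finance     | 1          
Legal       | 1          
Marketing   | 3          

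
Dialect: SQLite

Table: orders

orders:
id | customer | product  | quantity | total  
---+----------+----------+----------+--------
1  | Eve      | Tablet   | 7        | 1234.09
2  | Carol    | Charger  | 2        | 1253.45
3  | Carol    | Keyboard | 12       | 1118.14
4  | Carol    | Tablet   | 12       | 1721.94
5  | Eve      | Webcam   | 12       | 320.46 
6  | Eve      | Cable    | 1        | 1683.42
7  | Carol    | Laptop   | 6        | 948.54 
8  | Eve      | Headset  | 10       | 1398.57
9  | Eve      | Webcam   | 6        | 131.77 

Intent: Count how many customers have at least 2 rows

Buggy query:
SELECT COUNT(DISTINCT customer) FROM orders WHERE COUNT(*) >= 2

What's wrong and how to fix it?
Bug: WHERE filters individual rows, not groups, so a group-level COUNT is invalid there

Fix: Use a subquery that GROUPs and filters with HAVING, then count its rows

Corrected query:
SELECT COUNT(*) FROM (SELECT customer FROM orders GROUP BY customer HAVING COUNT(*) >= 2)

Result:
COUNT(*)
--------
2       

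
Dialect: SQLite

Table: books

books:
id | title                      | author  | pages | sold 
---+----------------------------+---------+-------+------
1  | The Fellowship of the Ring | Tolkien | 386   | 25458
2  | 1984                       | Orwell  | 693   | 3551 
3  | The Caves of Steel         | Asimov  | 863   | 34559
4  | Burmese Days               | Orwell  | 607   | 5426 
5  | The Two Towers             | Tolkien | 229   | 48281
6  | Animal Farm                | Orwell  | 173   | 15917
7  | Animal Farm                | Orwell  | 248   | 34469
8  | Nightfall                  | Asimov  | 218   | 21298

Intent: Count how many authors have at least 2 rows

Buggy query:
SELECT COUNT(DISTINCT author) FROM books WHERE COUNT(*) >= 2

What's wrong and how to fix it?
Bug: COUNT(*) cannot appear in WHERE; the per-group count doesn't exist yet

Fix: Group first with HAVING COUNT(*) >= 2, then COUNT the resulting groups

Corrected query:
SELECT COUNT(*) FROM (SELECT author FROM books GROUP BY author HAVING COUNT(*) >= 2)

Result:
COUNT(*)
--------
3       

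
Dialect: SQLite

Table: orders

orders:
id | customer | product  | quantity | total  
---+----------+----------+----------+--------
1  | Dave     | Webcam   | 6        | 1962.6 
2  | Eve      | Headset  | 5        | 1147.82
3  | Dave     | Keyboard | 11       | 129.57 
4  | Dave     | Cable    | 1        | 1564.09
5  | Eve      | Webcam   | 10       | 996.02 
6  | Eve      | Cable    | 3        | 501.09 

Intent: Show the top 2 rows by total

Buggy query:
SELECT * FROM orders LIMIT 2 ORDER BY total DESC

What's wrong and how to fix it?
Bug: LIMIT must come after ORDER BY

Fix: Sort with ORDER BY, then apply LIMIT

Corrected query:
SELECT * FROM orders ORDER BY total DESC LIMIT 2

Result:
id | customer | product | quantity | total  
---+----------+---------+----------+--------
1  | Dave     | Webcam  | 6        | 1962.6 
4  | Dave     | Cable   | 1        | 1564.09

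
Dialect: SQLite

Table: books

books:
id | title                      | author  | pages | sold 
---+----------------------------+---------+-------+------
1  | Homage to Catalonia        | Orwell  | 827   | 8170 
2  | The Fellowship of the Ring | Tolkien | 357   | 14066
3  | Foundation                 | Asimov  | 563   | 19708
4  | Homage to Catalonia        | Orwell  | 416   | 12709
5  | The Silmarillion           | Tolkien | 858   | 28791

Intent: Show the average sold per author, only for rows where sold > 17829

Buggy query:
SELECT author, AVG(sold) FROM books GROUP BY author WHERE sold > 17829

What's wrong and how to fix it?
Bug: Row-level WHERE must come before GROUP BY in the clause order

Fix: Move the WHERE clause before GROUP BY

Corrected query:
SELECT author, AVG(sold) FROM books WHERE sold > 17829 GROUP BY author

Result:
author  | AVG(sold)
--------+----------
Asimov  | 19708    
Tolkien | 28791    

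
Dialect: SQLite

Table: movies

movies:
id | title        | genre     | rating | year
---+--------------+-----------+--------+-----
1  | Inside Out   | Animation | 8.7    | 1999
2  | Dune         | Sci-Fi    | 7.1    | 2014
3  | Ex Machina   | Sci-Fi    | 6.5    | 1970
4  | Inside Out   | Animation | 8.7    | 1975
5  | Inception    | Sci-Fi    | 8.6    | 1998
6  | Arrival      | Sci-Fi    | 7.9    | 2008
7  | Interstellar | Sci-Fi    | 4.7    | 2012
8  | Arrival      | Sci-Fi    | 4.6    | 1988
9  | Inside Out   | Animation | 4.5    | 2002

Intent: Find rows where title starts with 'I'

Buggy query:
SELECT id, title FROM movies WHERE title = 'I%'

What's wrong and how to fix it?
Bug: '=' compares the literal string including the % character; pattern matching needs LIKE

Fix: Use LIKE for wildcard pattern matching

Corrected query:
SELECT id, title FROM movies WHERE title LIKE 'I%'

Result:
id | title       
---+-------------
1  | Inside Out  
4  | Inside Out  
5  | Inception   
7  | Interstellar
9  | Inside Out  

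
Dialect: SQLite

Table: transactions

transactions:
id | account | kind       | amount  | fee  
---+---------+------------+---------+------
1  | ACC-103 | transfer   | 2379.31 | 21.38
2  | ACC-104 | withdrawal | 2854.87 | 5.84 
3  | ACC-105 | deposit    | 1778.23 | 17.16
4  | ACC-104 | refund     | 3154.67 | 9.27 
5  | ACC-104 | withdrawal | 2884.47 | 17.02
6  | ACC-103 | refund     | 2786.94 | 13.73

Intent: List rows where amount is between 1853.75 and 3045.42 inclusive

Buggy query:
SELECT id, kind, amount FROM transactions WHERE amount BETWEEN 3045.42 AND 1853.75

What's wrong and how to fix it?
Bug: BETWEEN expects the lower bound first; with 3045.42 AND 1853.75 the range is empty

Fix: Swap the bounds so the smaller value comes first

Corrected query:
SELECT id, kind, amount FROM transactions WHERE amount BETWEEN 1853.75 AND 3045.42

Result:
id | kind       | amount 
---+------------+--------
1  | transfer   | 2379.31
2  | withdrawal | 2854.87
5  | withdrawal | 2884.47
6  | refund     | 2786.94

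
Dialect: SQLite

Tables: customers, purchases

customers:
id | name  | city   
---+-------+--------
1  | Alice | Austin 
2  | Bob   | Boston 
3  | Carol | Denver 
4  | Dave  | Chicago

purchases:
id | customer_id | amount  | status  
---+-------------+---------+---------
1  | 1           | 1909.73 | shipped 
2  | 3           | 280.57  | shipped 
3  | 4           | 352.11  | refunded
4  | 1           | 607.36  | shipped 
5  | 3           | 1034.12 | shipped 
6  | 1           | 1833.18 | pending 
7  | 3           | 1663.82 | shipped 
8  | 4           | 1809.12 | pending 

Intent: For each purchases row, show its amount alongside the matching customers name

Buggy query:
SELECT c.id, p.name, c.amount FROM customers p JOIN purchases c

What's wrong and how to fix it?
Bug: JOIN with no ON clause produces a cartesian product; every purchases row pairs with every customers row

Fix: Add ON c.customer_id = p.id to the JOIN

Corrected query:
SELECT c.id, p.name, c.amount FROM customers p JOIN purchases c ON c.customer_id = p.id

Result:
id | name  | amount 
---+-------+--------
1  | Alice | 1909.73
2  | Carol | 280.57 
3  | Dave  | 352.11 
4  | Alice | 607.36 
5  | Carol | 1034.12
6  | Alice | 1833.18
7  | Carol | 1663.82
8  | Dave  | 1809.12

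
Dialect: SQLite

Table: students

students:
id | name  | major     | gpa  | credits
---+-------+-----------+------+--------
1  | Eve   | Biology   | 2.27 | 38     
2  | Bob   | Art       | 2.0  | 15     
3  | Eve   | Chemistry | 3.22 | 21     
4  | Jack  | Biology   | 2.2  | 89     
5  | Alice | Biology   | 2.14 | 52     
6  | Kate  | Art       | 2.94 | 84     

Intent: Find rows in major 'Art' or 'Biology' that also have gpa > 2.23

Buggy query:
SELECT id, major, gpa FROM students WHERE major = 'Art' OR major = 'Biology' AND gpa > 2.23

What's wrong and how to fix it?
Bug: Without parentheses, AND is evaluated before OR, so the gpa filter only applies to the 'Biology' branch

Fix: Add parentheses around the OR so the AND applies to both alternatives

Corrected query:
SELECT id, major, gpa FROM students WHERE (major = 'Art' OR major = 'Biology') AND gpa > 2.23

Result:
id | major   | gpa 
---+---------+-----
1  | Biology | 2.27
6  | Art     | 2.94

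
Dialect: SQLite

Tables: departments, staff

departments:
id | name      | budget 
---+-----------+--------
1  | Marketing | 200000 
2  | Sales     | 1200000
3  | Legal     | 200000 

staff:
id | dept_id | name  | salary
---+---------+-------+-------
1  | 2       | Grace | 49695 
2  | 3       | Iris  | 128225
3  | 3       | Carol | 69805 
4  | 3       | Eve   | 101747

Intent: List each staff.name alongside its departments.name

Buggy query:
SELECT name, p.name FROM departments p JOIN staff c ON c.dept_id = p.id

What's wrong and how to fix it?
Bug: 'name' exists in both joined tables, so the database can't tell which one is meant

Fix: Prefix ambiguous columns with the table alias

Corrected query:
SELECT c.name, p.name FROM departments p JOIN staff c ON c.dept_id = p.id

Result:
name  | name 
------+------
Grace | Sales
Iris  | Legal
Carol | Legal
Eve   | Legal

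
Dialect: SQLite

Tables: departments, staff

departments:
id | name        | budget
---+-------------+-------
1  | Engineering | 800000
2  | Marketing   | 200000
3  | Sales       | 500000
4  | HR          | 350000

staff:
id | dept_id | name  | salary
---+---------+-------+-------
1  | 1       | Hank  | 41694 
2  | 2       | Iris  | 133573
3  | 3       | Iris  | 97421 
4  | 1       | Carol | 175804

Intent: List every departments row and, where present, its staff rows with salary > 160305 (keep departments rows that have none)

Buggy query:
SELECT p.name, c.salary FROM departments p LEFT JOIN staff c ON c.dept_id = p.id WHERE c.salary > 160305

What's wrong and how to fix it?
Bug: A WHERE condition on the right-hand table after LEFT JOIN drops unmatched parents

Fix: Put 'c.salary > 160305' in the JOIN's ON clause instead of WHERE

Corrected query:
SELECT p.name, c.salary FROM departments p LEFT JOIN staff c ON c.dept_id = p.id AND c.salary > 160305

Result:
name        | salary
------------+-------
Engineering | 175804
Marketing   | NULL  
Sales       | NULL  
HR          | NULL  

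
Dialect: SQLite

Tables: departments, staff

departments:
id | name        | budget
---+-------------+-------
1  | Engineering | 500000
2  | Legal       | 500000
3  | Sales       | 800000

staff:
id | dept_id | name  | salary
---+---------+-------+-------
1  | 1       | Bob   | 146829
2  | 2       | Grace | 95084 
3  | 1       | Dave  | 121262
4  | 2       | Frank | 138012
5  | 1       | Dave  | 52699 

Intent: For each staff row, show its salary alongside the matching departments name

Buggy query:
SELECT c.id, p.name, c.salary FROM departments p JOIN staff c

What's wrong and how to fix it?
Bug: JOIN with no ON clause produces a cartesian product; every staff row pairs with every departments row

Fix: Specify the join condition linking the foreign key to the parent id

Corrected query:
SELECT c.id, p.name, c.salary FROM departments p JOIN staff c ON c.dept_id = p.id

Result:
id | name        | salary
---+-------------+-------
1  | Engineering | 146829
2  | Legal       | 95084 
3  | Engineering | 121262
4  | Legal       | 138012
5  | Engineering | 52699 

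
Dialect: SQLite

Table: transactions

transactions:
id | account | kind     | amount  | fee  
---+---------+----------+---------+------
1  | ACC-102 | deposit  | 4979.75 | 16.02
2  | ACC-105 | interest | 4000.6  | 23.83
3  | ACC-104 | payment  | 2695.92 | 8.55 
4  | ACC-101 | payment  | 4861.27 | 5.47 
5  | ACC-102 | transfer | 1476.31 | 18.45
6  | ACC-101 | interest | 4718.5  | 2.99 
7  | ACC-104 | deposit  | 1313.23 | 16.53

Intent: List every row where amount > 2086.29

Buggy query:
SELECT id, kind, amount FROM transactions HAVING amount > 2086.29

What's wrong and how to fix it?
Bug: HAVING filters the output of aggregation, but this query has no GROUP BY and no aggregate functions, so SQLite rejects it (HAVING clause on a non-aggregate query); the condition here is per row

Fix: Replace HAVING with WHERE since the condition applies to individual rows

Corrected query:
SELECT id, kind, amount FROM transactions WHERE amount > 2086.29

Result:
id | kind     | amount 
---+----------+--------
1  | deposit  | 4979.75
2  | interest | 4000.6 
3  | payment  | 2695.92
4  | payment  | 4861.27
6  | interest | 4718.5 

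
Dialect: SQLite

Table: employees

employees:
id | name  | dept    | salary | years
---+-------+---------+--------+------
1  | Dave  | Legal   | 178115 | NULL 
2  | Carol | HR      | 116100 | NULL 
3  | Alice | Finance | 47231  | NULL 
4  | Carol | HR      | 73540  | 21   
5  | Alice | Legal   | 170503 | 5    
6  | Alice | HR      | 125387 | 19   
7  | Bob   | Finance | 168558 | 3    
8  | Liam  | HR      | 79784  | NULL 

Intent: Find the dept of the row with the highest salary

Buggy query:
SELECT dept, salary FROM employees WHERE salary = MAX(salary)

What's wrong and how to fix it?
Bug: WHERE is evaluated per row; an aggregate over the whole table isn't defined there

Fix: Use a subquery: WHERE salary = (SELECT MAX(salary) FROM employees)

Corrected query:
SELECT dept, salary FROM employees WHERE salary = (SELECT MAX(salary) FROM employees)

Result:
dept  | salary
------+-------
Legal | 178115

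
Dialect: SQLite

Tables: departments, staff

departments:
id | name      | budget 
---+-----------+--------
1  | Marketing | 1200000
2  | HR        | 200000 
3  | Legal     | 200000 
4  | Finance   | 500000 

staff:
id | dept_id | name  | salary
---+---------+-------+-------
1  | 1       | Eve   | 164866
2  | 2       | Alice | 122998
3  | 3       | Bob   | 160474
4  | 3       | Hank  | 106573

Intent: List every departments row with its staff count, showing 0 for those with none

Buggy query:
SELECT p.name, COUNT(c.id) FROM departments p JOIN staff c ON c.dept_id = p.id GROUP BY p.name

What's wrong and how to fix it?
Bug: An inner join excludes parents with zero children

Fix: Switch to LEFT JOIN to retain unmatched parent rows

Corrected query:
SELECT p.name, COUNT(c.id) FROM departments p LEFT JOIN staff c ON c.dept_id = p.id GROUP BY p.name

Result:
name      | COUNT(c.id)
----------+------------
Finance   | 0          
HR        | 1          
Legal     | 2          
Marketing | 1          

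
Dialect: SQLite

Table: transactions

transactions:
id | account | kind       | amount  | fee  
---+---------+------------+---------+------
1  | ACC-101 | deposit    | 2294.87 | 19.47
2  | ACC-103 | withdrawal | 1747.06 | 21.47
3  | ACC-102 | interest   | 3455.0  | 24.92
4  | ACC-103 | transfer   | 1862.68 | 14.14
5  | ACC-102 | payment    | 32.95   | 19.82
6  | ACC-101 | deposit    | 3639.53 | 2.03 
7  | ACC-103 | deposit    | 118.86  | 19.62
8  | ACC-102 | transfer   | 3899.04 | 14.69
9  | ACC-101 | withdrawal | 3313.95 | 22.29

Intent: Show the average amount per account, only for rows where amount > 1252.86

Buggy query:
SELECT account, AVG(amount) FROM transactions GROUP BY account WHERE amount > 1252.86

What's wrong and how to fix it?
Bug: Row-level WHERE must come before GROUP BY in the clause order

Fix: Move the WHERE clause before GROUP BY

Corrected query:
SELECT account, AVG(amount) FROM transactions WHERE amount > 1252.86 GROUP BY account

Result:
account | AVG(amount)
--------+------------
ACC-101 | 3082.783333
ACC-102 | 3677.02    
ACC-103 | 1804.87    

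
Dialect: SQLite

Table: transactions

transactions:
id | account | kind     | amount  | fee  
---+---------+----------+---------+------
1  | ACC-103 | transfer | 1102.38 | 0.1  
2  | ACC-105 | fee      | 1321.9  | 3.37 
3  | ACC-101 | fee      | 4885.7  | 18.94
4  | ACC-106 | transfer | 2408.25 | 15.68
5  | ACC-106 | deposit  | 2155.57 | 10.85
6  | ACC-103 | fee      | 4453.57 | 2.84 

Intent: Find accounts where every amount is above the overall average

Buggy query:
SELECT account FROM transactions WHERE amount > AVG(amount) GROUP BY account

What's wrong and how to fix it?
Bug: AVG() is an aggregate; it can't sit directly in WHERE

Fix: Use a subquery for AVG and a HAVING MIN(...) filter so the condition holds for every row in the group

Corrected query:
SELECT account FROM transactions GROUP BY account HAVING MIN(amount) > (SELECT AVG(amount) FROM transactions)

Result:
account
-------
ACC-101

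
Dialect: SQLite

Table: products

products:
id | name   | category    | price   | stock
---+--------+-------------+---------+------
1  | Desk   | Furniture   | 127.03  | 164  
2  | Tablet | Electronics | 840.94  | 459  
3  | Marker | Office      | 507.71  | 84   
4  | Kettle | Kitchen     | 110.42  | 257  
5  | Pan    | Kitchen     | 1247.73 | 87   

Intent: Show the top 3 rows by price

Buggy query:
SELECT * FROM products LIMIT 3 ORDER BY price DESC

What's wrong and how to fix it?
Bug: LIMIT must come after ORDER BY

Fix: Sort with ORDER BY, then apply LIMIT

Corrected query:
SELECT * FROM products ORDER BY price DESC LIMIT 3

Result:
id | name   | category    | price   | stock
---+--------+-------------+---------+------
5  | Pan    | Kitchen     | 1247.73 | 87   
2  | Tablet | Electronics | 840.94  | 459  
3  | Marker | Office      | 507.71  | 84   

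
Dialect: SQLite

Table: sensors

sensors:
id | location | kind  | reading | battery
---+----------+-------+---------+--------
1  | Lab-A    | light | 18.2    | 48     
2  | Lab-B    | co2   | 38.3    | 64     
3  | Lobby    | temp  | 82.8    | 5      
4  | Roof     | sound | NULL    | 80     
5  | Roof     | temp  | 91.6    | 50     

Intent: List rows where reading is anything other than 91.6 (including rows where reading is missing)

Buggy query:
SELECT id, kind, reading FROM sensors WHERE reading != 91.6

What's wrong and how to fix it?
Bug: 'reading != 91.6' is unknown when reading is NULL, so NULL rows are silently excluded

Fix: Add an explicit OR reading IS NULL to include the missing-value rows

Corrected query:
SELECT id, kind, reading FROM sensors WHERE reading != 91.6 OR reading IS NULL

Result:
id | kind  | reading
---+-------+--------
1  | light | 18.2   
2  | co2   | 38.3   
3  | temp  | 82.8   
4  | sound | NULL   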